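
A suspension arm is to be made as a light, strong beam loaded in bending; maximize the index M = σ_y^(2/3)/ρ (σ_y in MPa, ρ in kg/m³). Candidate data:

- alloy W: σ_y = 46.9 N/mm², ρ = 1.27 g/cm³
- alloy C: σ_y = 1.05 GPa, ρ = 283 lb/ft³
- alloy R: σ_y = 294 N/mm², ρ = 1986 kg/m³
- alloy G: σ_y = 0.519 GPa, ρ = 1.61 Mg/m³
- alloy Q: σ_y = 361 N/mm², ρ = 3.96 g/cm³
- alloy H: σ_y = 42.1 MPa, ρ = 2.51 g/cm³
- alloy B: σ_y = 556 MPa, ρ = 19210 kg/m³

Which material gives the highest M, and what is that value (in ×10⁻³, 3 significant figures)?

alloy G, M = 40.1×10⁻³

Convert each candidate to consistent units, then evaluate M:
  alloy W: σ_y = 46.90 MPa, ρ = 1270 kg/m³
  alloy C: σ_y = 1050 MPa, ρ = 4533 kg/m³
  alloy R: σ_y = 294.0 MPa, ρ = 1986 kg/m³
  alloy G: σ_y = 519.0 MPa, ρ = 1610 kg/m³
  alloy Q: σ_y = 361.0 MPa, ρ = 3960 kg/m³
  alloy H: σ_y = 42.10 MPa, ρ = 2510 kg/m³
  alloy B: σ_y = 556.0 MPa, ρ = 19210 kg/m³
  alloy G: M = 40.1×10⁻³
  alloy C: M = 22.8×10⁻³
  alloy R: M = 22.3×10⁻³
  alloy Q: M = 12.8×10⁻³
  alloy W: M = 10.2×10⁻³
  alloy H: M = 4.82×10⁻³
  alloy B: M = 3.52×10⁻³
Alloy G has the largest M.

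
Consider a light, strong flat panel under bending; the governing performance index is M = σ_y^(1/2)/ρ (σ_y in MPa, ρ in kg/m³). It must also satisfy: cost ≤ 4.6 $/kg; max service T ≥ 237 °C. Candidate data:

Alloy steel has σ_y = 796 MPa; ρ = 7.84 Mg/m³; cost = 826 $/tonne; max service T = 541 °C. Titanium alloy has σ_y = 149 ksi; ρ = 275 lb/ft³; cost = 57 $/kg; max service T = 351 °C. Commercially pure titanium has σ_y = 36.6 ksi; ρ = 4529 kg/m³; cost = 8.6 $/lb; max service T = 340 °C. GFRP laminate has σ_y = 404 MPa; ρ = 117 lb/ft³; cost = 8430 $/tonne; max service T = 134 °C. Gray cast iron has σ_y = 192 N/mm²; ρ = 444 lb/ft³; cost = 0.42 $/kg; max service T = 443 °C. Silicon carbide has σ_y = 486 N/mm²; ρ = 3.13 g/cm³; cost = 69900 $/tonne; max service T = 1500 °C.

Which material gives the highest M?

alloy steel

Screen on constraints: cost ≤ 4.6 $/kg; max service T ≥ 237 °C. Survivors: alloy steel, gray cast iron.
Convert each candidate to consistent units, then evaluate M:
  alloy steel: σ_y = 796.0 MPa, ρ = 7840 kg/m³
  gray cast iron: σ_y = 192.0 MPa, ρ = 7112 kg/m³
  alloy steel: M = 3.60×10⁻³
  gray cast iron: M = 1.95×10⁻³
Alloy steel has the largest M.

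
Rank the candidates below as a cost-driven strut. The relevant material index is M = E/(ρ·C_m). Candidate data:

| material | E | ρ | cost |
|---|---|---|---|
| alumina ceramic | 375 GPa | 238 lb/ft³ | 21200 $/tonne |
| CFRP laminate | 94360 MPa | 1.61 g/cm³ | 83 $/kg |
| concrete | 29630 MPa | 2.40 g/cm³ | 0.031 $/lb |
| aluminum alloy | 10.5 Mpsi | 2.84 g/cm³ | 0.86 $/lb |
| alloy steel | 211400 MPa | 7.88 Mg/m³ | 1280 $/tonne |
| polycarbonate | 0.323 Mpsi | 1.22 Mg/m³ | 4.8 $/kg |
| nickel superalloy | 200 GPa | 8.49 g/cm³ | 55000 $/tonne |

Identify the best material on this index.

After converting to SI:
  alumina ceramic: E = 375.0 GPa, ρ = 3812 kg/m³, cost = 21.20 $/kg
  CFRP laminate: E = 94.36 GPa, ρ = 1610 kg/m³, cost = 83.00 $/kg
  concrete: E = 29.63 GPa, ρ = 2400 kg/m³, cost = 0.06834 $/kg
  aluminum alloy: E = 72.39 GPa, ρ = 2840 kg/m³, cost = 1.896 $/kg
  alloy steel: E = 211.4 GPa, ρ = 7880 kg/m³, cost = 1.280 $/kg
  polycarbonate: E = 2.227 GPa, ρ = 1220 kg/m³, cost = 4.800 $/kg
  nickel superalloy: E = 200.0 GPa, ρ = 8490 kg/m³, cost = 55.00 $/kg
  concrete: M = 181 MN·m per $
  alloy steel: M = 21.0 MN·m per $
  aluminum alloy: M = 13.4 MN·m per $
  alumina ceramic: M = 4.64 MN·m per $
  CFRP laminate: M = 0.706 MN·m per $
  nickel superalloy: M = 0.428 MN·m per $
  polycarbonate: M = 0.380 MN·m per $
Concrete ranks first.

concrete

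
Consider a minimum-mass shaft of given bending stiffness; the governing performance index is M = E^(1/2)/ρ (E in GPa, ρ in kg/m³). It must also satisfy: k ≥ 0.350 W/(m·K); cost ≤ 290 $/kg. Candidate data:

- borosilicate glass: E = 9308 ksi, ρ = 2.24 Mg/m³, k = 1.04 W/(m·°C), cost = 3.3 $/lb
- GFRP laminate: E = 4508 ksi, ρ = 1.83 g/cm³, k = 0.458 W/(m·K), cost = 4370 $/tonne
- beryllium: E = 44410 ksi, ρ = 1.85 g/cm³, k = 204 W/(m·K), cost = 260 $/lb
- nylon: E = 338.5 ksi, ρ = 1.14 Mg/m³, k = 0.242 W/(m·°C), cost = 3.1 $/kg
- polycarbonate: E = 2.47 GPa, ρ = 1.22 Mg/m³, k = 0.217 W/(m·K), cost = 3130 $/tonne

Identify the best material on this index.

Screen on constraints: k ≥ 0.350 W/(m·K); cost ≤ 290 $/kg. Survivors: borosilicate glass, GFRP laminate.
Convert each candidate to consistent units, then evaluate M:
  borosilicate glass: E = 64.18 GPa, ρ = 2240 kg/m³
  GFRP laminate: E = 31.08 GPa, ρ = 1830 kg/m³
  borosilicate glass: M = 3.58×10⁻³
  GFRP laminate: M = 3.05×10⁻³
Borosilicate glass has the largest M.

borosilicate glass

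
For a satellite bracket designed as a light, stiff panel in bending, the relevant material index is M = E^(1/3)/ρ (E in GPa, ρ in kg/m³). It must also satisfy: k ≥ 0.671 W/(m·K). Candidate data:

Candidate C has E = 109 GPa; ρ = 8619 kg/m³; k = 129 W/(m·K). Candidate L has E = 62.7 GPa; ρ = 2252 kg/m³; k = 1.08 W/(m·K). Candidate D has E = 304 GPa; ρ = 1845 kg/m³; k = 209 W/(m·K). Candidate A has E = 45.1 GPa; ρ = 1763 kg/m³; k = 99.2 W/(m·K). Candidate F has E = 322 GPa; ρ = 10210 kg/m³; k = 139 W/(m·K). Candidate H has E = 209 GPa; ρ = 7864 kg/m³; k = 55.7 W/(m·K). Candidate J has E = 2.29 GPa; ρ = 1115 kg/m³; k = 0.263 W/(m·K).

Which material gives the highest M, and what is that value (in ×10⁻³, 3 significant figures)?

Screen on constraints: k ≥ 0.671 W/(m·K). Survivors: candidate C, candidate L, candidate D, candidate A, candidate F, candidate H.
Computing M directly (units already consistent):
  candidate D: M = 3.64×10⁻³
  candidate A: M = 2.02×10⁻³
  candidate L: M = 1.76×10⁻³
  candidate H: M = 0.755×10⁻³
  candidate F: M = 0.671×10⁻³
  candidate C: M = 0.554×10⁻³
The maximum is for candidate D.

candidate D, M = 3.64×10⁻³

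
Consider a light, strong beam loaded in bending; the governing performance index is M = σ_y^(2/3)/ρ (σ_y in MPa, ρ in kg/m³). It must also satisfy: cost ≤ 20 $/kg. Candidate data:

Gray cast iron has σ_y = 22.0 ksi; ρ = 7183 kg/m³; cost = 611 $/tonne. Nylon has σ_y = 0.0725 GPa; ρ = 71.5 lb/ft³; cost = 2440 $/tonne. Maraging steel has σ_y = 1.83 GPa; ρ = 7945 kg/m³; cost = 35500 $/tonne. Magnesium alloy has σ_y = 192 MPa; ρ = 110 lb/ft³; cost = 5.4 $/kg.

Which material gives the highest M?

magnesium alloy

Screen on constraints: cost ≤ 20 $/kg. Survivors: gray cast iron, nylon, magnesium alloy.
Normalizing units and computing the index:
  gray cast iron: σ_y = 151.7 MPa, ρ = 7183 kg/m³
  nylon: σ_y = 72.50 MPa, ρ = 1145 kg/m³
  magnesium alloy: σ_y = 192.0 MPa, ρ = 1762 kg/m³
  magnesium alloy: M = 18.9×10⁻³
  nylon: M = 15.2×10⁻³
  gray cast iron: M = 3.96×10⁻³
Highest index: magnesium alloy.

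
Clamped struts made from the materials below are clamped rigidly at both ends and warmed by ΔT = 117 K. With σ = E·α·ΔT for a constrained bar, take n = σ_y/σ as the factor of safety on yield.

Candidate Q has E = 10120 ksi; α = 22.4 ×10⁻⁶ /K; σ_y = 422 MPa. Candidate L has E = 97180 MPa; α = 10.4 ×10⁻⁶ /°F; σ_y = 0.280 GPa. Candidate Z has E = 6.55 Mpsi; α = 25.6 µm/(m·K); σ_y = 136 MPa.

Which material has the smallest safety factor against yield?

With everything in SI (GPa, ×10⁻⁶/K, MPa):
  candidate Q: E = 69.77, α = 22.4, σ_y = 422.0 → σ = 183 MPa, n = 2.31
  candidate L: E = 97.18, α = 18.7, σ_y = 280.0 → σ = 213 MPa, n = 1.32
  candidate Z: E = 45.16, α = 25.6, σ_y = 136.0 → σ = 135 MPa, n = 1.01
Smallest n: candidate Z with n = 1.01.

candidate Z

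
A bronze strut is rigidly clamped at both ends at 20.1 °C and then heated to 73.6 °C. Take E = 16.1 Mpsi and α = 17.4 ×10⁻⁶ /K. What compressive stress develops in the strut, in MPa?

E = 16.1 Mpsi = 111.0 GPa.
ΔT = 53.50 K. Constrained thermal stress σ = E·α·ΔT = 111.0×10³ MPa × 17.4×10⁻⁶ × 53.50 = 103 MPa (compressive).

103 MPa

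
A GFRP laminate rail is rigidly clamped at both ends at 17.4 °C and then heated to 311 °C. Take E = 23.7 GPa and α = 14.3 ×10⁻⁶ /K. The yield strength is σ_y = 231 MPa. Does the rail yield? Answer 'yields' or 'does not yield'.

does not yield

ΔT = 293.6 K. Constrained thermal stress σ = E·α·ΔT = 23.70×10³ MPa × 14.3×10⁻⁶ × 293.6 = 99.5 MPa (compressive).
Compare to σ_y = 231 MPa: σ < σ_y, so it does not yield.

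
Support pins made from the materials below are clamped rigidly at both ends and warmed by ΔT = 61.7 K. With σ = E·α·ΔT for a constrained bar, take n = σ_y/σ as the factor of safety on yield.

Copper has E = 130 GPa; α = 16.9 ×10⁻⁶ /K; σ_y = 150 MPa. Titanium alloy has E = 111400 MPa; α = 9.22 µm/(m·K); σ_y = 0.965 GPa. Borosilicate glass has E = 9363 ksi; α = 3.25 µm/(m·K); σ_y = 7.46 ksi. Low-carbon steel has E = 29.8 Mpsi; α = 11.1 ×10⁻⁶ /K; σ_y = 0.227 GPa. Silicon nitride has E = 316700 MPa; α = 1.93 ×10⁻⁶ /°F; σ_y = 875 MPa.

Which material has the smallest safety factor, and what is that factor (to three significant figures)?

copper, n = 1.11

In consistent units (E in GPa, α in ×10⁻⁶/K, σ_y in MPa):
  copper: E = 130.0, α = 16.9, σ_y = 150.0 → σ = 136 MPa, n = 1.11
  titanium alloy: E = 111.4, α = 9.22, σ_y = 965.0 → σ = 63.4 MPa, n = 15.2
  borosilicate glass: E = 64.56, α = 3.25, σ_y = 51.43 → σ = 12.9 MPa, n = 3.97
  low-carbon steel: E = 205.5, α = 11.1, σ_y = 227.0 → σ = 141 MPa, n = 1.61
  silicon nitride: E = 316.7, α = 3.47, σ_y = 875.0 → σ = 67.9 MPa, n = 12.9
The minimum is copper at n = 1.11.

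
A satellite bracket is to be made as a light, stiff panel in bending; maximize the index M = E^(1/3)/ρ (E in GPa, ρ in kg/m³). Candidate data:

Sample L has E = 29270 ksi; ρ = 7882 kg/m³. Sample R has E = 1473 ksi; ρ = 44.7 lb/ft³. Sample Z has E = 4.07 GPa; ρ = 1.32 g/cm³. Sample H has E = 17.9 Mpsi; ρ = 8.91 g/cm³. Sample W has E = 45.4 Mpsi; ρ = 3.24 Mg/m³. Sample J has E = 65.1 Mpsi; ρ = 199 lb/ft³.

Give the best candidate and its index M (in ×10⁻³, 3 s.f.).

Convert each candidate to consistent units, then evaluate M:
  sample L: E = 201.8 GPa, ρ = 7882 kg/m³
  sample R: E = 10.16 GPa, ρ = 716.0 kg/m³
  sample Z: E = 4.070 GPa, ρ = 1320 kg/m³
  sample H: E = 123.4 GPa, ρ = 8910 kg/m³
  sample W: E = 313.0 GPa, ρ = 3240 kg/m³
  sample J: E = 448.8 GPa, ρ = 3188 kg/m³
  sample R: M = 3.02×10⁻³
  sample J: M = 2.40×10⁻³
  sample W: M = 2.10×10⁻³
  sample Z: M = 1.21×10⁻³
  sample L: M = 0.744×10⁻³
  sample H: M = 0.559×10⁻³
The maximum is for sample R.

sample R, M = 3.02×10⁻³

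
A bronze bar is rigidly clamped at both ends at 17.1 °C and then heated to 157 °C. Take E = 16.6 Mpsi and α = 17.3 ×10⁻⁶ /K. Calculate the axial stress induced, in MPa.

277 MPa

E = 16.6 Mpsi = 114.5 GPa.
ΔT = 139.9 K. Constrained thermal stress σ = E·α·ΔT = 114.5×10³ MPa × 17.3×10⁻⁶ × 139.9 = 277 MPa (compressive).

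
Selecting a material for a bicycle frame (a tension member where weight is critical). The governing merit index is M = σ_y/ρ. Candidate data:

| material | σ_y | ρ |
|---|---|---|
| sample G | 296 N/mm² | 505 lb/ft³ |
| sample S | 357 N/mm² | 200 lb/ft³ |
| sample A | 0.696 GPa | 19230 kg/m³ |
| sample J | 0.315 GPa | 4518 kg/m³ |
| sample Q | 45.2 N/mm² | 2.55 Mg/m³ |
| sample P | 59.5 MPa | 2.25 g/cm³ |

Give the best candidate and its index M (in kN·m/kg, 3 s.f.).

sample S, M = 111 kN·m/kg

In SI units:
  sample G: σ_y = 296.0 MPa, ρ = 8089 kg/m³
  sample S: σ_y = 357.0 MPa, ρ = 3204 kg/m³
  sample A: σ_y = 696.0 MPa, ρ = 19230 kg/m³
  sample J: σ_y = 315.0 MPa, ρ = 4518 kg/m³
  sample Q: σ_y = 45.20 MPa, ρ = 2550 kg/m³
  sample P: σ_y = 59.50 MPa, ρ = 2250 kg/m³
  sample S: M = 111 kN·m/kg
  sample J: M = 69.7 kN·m/kg
  sample G: M = 36.6 kN·m/kg
  sample A: M = 36.2 kN·m/kg
  sample P: M = 26.4 kN·m/kg
  sample Q: M = 17.7 kN·m/kg
The maximum is for sample S.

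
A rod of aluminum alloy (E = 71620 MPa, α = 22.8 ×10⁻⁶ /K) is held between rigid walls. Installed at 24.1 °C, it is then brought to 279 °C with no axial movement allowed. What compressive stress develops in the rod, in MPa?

E = 71620 MPa = 71.62 GPa.
ΔT = 254.9 K. Constrained thermal stress σ = E·α·ΔT = 71.62×10³ MPa × 22.8×10⁻⁶ × 254.9 = 416 MPa (compressive).

416 MPa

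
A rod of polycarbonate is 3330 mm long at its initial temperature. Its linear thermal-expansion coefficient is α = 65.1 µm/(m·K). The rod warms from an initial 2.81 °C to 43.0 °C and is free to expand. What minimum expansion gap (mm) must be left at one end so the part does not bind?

8.71 mm

ΔT = 43.0 − 2.81 = 40.19 K.
ΔL = α·L₀·ΔT = 65.1×10⁻⁶ × 3330 mm × 40.19 K = 8.71 mm.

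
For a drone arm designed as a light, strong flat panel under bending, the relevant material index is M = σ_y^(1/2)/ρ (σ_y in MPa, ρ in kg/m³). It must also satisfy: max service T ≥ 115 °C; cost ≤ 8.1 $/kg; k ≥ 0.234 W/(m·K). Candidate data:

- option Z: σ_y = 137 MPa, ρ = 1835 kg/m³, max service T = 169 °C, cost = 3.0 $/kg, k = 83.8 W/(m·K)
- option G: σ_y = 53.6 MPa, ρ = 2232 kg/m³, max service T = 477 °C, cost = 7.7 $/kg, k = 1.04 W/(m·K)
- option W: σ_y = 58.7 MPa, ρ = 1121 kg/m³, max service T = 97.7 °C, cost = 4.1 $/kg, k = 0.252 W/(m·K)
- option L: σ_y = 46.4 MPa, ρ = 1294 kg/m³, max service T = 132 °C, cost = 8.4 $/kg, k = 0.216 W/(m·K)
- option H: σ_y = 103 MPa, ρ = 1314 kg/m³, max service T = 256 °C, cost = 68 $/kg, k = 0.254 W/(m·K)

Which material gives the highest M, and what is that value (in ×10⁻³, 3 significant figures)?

option Z, M = 6.38×10⁻³

Screen on constraints: max service T ≥ 115 °C; cost ≤ 8.1 $/kg; k ≥ 0.234 W/(m·K). Survivors: option Z, option G.
Computing M directly (units already consistent):
  option Z: M = 6.38×10⁻³
  option G: M = 3.28×10⁻³
Highest index: option Z.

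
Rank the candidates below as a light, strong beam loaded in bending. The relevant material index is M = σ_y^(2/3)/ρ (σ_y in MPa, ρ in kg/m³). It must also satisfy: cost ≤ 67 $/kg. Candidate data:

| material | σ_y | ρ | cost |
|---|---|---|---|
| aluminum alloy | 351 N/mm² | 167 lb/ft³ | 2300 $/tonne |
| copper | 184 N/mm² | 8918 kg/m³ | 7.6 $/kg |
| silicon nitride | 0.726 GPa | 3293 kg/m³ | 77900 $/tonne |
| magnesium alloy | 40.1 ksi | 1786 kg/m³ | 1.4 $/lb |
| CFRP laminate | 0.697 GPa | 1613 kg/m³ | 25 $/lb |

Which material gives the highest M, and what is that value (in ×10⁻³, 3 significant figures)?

Screen on constraints: cost ≤ 67 $/kg. Survivors: aluminum alloy, copper, magnesium alloy, CFRP laminate.
Normalizing units and computing the index:
  aluminum alloy: σ_y = 351.0 MPa, ρ = 2675 kg/m³
  copper: σ_y = 184.0 MPa, ρ = 8918 kg/m³
  magnesium alloy: σ_y = 276.5 MPa, ρ = 1786 kg/m³
  CFRP laminate: σ_y = 697.0 MPa, ρ = 1613 kg/m³
  CFRP laminate: M = 48.7×10⁻³
  magnesium alloy: M = 23.8×10⁻³
  aluminum alloy: M = 18.6×10⁻³
  copper: M = 3.63×10⁻³
The maximum is for CFRP laminate.

CFRP laminate, M = 48.7×10⁻³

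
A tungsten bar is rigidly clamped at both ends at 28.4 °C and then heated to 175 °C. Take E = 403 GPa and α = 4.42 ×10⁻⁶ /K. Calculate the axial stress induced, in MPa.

261 MPa

ΔT = 146.6 K. Constrained thermal stress σ = E·α·ΔT = 403.0×10³ MPa × 4.42×10⁻⁶ × 146.6 = 261 MPa (compressive).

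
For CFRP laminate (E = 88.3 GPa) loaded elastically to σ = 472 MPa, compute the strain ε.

ε = σ/E = 472 / 88300 = 5.35×10⁻³.

5.35×10⁻³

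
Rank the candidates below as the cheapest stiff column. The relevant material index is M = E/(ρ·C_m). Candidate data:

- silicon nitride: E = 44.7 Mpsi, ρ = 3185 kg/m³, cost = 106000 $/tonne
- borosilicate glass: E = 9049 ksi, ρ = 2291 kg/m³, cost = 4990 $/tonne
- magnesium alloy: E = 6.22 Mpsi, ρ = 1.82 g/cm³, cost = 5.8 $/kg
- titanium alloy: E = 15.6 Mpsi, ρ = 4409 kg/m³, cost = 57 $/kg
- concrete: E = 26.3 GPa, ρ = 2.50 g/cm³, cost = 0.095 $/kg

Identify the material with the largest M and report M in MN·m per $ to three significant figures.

concrete, M = 111 MN·m per $

Convert each candidate to consistent units, then evaluate M:
  silicon nitride: E = 308.2 GPa, ρ = 3185 kg/m³, cost = 106.0 $/kg
  borosilicate glass: E = 62.39 GPa, ρ = 2291 kg/m³, cost = 4.990 $/kg
  magnesium alloy: E = 42.89 GPa, ρ = 1820 kg/m³, cost = 5.800 $/kg
  titanium alloy: E = 107.6 GPa, ρ = 4409 kg/m³, cost = 57.00 $/kg
  concrete: E = 26.30 GPa, ρ = 2500 kg/m³, cost = 0.09500 $/kg
  concrete: M = 111 MN·m per $
  borosilicate glass: M = 5.46 MN·m per $
  magnesium alloy: M = 4.06 MN·m per $
  silicon nitride: M = 0.913 MN·m per $
  titanium alloy: M = 0.428 MN·m per $
Highest index: concrete.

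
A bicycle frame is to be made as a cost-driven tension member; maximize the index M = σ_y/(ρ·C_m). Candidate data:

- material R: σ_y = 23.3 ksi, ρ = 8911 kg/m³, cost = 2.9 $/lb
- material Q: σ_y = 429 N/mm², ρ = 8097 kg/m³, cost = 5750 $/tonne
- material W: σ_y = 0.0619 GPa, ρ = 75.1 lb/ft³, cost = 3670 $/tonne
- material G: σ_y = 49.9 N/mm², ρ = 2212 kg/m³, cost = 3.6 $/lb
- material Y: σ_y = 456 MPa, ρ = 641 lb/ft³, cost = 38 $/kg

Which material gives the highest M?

material W

Putting every candidate on a common basis:
  material R: σ_y = 160.6 MPa, ρ = 8911 kg/m³, cost = 6.393 $/kg
  material Q: σ_y = 429.0 MPa, ρ = 8097 kg/m³, cost = 5.750 $/kg
  material W: σ_y = 61.90 MPa, ρ = 1203 kg/m³, cost = 3.670 $/kg
  material G: σ_y = 49.90 MPa, ρ = 2212 kg/m³, cost = 7.937 $/kg
  material Y: σ_y = 456.0 MPa, ρ = 10270 kg/m³, cost = 38.00 $/kg
  material W: M = 14.0 kN·m per $
  material Q: M = 9.21 kN·m per $
  material G: M = 2.84 kN·m per $
  material R: M = 2.82 kN·m per $
  material Y: M = 1.17 kN·m per $
Material W ranks first.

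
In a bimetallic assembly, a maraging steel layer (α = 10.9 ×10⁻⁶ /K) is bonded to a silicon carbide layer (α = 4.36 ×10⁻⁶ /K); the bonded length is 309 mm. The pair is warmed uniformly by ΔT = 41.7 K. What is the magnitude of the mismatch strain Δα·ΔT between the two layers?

2.73×10⁻⁴

Δα = |10.9 − 4.36|×10⁻⁶/K = 6.54×10⁻⁶/K.
Mismatch strain = Δα·ΔT = 6.54×10⁻⁶ × 41.7 = 2.73×10⁻⁴.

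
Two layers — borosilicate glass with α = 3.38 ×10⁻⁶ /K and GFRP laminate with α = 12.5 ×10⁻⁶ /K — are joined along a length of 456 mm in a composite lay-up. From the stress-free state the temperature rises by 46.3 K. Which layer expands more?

GFRP laminate

α(borosilicate glass) = 3.38×10⁻⁶/K vs α(GFRP laminate) = 12.5×10⁻⁶/K.
Higher α expands more for the same ΔT: GFRP laminate.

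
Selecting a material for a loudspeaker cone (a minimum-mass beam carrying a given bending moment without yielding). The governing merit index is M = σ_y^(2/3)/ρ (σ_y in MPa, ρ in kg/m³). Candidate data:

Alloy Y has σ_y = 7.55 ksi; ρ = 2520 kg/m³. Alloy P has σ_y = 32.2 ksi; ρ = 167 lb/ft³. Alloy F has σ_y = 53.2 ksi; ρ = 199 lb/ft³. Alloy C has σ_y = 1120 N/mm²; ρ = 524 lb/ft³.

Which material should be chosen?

After converting to SI:
  alloy Y: σ_y = 52.06 MPa, ρ = 2520 kg/m³
  alloy P: σ_y = 222.0 MPa, ρ = 2675 kg/m³
  alloy F: σ_y = 366.8 MPa, ρ = 3188 kg/m³
  alloy C: σ_y = 1120 MPa, ρ = 8394 kg/m³
  alloy F: M = 16.1×10⁻³
  alloy P: M = 13.7×10⁻³
  alloy C: M = 12.8×10⁻³
  alloy Y: M = 5.53×10⁻³
Highest index: alloy F.

alloy F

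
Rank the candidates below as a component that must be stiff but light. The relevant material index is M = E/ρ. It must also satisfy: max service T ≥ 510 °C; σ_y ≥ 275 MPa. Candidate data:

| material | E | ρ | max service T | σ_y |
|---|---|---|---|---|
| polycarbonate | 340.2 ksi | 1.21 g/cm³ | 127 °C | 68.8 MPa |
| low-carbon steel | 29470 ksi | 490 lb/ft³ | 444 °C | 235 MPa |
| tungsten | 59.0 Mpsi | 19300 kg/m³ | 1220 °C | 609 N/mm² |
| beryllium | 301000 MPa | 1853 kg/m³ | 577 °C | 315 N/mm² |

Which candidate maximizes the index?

beryllium

Screen on constraints: max service T ≥ 510 °C; σ_y ≥ 275 MPa. Survivors: tungsten, beryllium.
After converting to SI:
  tungsten: E = 406.8 GPa, ρ = 19300 kg/m³
  beryllium: E = 301.0 GPa, ρ = 1853 kg/m³
  beryllium: M = 162 MN·m/kg
  tungsten: M = 21.1 MN·m/kg
Beryllium ranks first.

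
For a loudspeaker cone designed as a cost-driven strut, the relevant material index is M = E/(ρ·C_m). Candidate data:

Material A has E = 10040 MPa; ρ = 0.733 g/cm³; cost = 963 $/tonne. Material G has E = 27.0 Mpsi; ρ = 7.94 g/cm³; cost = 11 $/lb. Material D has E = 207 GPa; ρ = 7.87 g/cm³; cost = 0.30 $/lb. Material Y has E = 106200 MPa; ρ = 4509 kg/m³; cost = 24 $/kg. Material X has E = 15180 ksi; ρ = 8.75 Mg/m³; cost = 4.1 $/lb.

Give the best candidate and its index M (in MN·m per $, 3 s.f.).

material D, M = 39.8 MN·m per $

Normalizing units and computing the index:
  material A: E = 10.04 GPa, ρ = 733.0 kg/m³, cost = 0.9630 $/kg
  material G: E = 186.2 GPa, ρ = 7940 kg/m³, cost = 24.25 $/kg
  material D: E = 207.0 GPa, ρ = 7870 kg/m³, cost = 0.6614 $/kg
  material Y: E = 106.2 GPa, ρ = 4509 kg/m³, cost = 24.00 $/kg
  material X: E = 104.7 GPa, ρ = 8750 kg/m³, cost = 9.039 $/kg
  material D: M = 39.8 MN·m per $
  material A: M = 14.2 MN·m per $
  material X: M = 1.32 MN·m per $
  material Y: M = 0.981 MN·m per $
  material G: M = 0.967 MN·m per $
Material D ranks first.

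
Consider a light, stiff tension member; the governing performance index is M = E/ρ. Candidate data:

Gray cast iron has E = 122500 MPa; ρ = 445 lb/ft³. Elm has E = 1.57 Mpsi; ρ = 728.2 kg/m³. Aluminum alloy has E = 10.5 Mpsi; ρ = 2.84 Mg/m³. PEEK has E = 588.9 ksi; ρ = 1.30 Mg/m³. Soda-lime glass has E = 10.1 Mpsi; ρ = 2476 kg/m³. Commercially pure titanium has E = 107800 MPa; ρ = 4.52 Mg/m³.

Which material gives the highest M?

Convert each candidate to consistent units, then evaluate M:
  gray cast iron: E = 122.5 GPa, ρ = 7128 kg/m³
  elm: E = 10.82 GPa, ρ = 728.2 kg/m³
  aluminum alloy: E = 72.39 GPa, ρ = 2840 kg/m³
  PEEK: E = 4.060 GPa, ρ = 1300 kg/m³
  soda-lime glass: E = 69.64 GPa, ρ = 2476 kg/m³
  commercially pure titanium: E = 107.8 GPa, ρ = 4520 kg/m³
  soda-lime glass: M = 28.1 MN·m/kg
  aluminum alloy: M = 25.5 MN·m/kg
  commercially pure titanium: M = 23.8 MN·m/kg
  gray cast iron: M = 17.2 MN·m/kg
  elm: M = 14.9 MN·m/kg
  PEEK: M = 3.12 MN·m/kg
Highest index: soda-lime glass.

soda-lime glass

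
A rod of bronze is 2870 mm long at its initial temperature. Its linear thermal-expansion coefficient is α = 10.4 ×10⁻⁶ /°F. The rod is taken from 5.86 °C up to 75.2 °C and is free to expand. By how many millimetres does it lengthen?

Convert α: 10.4×10⁻⁶/°F × (9/5) = 18.7×10⁻⁶/K.
ΔT = 75.2 − 5.86 = 69.34 K.
ΔL = α·L₀·ΔT = 18.7×10⁻⁶ × 2870 mm × 69.34 K = 3.73 mm.

3.73 mm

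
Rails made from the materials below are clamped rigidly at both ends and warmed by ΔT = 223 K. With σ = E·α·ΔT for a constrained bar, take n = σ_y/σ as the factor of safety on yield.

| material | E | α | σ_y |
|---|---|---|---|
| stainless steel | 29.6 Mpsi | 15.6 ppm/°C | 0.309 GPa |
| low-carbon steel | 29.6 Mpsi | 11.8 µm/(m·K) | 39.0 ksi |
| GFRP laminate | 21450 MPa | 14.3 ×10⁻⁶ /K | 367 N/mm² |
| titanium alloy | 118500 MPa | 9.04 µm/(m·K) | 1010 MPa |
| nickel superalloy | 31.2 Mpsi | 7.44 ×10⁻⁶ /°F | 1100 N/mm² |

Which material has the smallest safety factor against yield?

Per material, after unit conversion:
  stainless steel: E = 204.1, α = 15.6, σ_y = 309.0 → σ = 710 MPa, n = 0.435
  low-carbon steel: E = 204.1, α = 11.8, σ_y = 268.9 → σ = 537 MPa, n = 0.501
  GFRP laminate: E = 21.45, α = 14.3, σ_y = 367.0 → σ = 68.4 MPa, n = 5.37
  titanium alloy: E = 118.5, α = 9.04, σ_y = 1010 → σ = 239 MPa, n = 4.23
  nickel superalloy: E = 215.1, α = 13.4, σ_y = 1100 → σ = 642 MPa, n = 1.71
Stainless steel has the lowest safety factor, n = 0.435.

stainless steel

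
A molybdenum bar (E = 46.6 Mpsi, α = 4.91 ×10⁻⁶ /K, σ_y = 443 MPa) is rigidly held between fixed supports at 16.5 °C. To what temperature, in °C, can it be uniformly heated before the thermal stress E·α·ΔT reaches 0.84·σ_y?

252 °C

E = 46.6 Mpsi = 321.3 GPa.
E·α·ΔT = 372.1 MPa ⇒ ΔT = 372.1 / (321.3×10³ × 4.91×10⁻⁶) = 235.9 K.
T = 16.5 + 235.9 = 252.4 °C.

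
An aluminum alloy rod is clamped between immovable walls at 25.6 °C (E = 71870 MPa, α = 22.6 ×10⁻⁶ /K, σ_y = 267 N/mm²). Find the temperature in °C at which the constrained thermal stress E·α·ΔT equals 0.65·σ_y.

E = 71870 MPa = 71.87 GPa.
σ_y = 267 N/mm² = 267.0 MPa.
E·α·ΔT = 173.6 MPa ⇒ ΔT = 173.6 / (71.87×10³ × 22.6×10⁻⁶) = 106.8 K.
T = 25.6 + 106.8 = 132.4 °C.

132 °C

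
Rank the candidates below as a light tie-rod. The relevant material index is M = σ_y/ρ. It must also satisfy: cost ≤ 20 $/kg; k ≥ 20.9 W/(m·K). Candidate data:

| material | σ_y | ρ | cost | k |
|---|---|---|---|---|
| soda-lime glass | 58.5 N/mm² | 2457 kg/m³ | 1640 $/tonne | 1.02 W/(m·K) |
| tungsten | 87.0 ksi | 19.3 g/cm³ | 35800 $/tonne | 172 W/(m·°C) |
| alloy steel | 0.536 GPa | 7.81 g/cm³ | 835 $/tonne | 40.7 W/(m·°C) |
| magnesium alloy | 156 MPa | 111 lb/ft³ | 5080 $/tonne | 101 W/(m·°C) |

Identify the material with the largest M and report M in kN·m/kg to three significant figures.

Screen on constraints: cost ≤ 20 $/kg; k ≥ 20.9 W/(m·K). Survivors: alloy steel, magnesium alloy.
Putting every candidate on a common basis:
  alloy steel: σ_y = 536.0 MPa, ρ = 7810 kg/m³
  magnesium alloy: σ_y = 156.0 MPa, ρ = 1778 kg/m³
  magnesium alloy: M = 87.7 kN·m/kg
  alloy steel: M = 68.6 kN·m/kg
Highest index: magnesium alloy.

magnesium alloy, M = 87.7 kN·m/kg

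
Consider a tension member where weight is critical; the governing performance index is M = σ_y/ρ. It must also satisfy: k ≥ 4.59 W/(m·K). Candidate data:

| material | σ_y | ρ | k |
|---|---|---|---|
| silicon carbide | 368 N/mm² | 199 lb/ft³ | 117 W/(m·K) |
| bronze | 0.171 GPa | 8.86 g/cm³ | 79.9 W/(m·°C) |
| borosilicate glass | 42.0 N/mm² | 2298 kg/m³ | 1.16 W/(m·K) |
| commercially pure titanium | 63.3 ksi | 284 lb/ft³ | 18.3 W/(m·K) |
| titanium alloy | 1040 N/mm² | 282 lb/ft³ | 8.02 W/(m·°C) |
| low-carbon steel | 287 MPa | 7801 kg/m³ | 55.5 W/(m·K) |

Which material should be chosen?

Screen on constraints: k ≥ 4.59 W/(m·K). Survivors: silicon carbide, bronze, commercially pure titanium, titanium alloy, low-carbon steel.
After converting to SI:
  silicon carbide: σ_y = 368.0 MPa, ρ = 3188 kg/m³
  bronze: σ_y = 171.0 MPa, ρ = 8860 kg/m³
  commercially pure titanium: σ_y = 436.4 MPa, ρ = 4549 kg/m³
  titanium alloy: σ_y = 1040 MPa, ρ = 4517 kg/m³
  low-carbon steel: σ_y = 287.0 MPa, ρ = 7801 kg/m³
  titanium alloy: M = 230 kN·m/kg
  silicon carbide: M = 115 kN·m/kg
  commercially pure titanium: M = 95.9 kN·m/kg
  low-carbon steel: M = 36.8 kN·m/kg
  bronze: M = 19.3 kN·m/kg
The maximum is for titanium alloy.

titanium alloy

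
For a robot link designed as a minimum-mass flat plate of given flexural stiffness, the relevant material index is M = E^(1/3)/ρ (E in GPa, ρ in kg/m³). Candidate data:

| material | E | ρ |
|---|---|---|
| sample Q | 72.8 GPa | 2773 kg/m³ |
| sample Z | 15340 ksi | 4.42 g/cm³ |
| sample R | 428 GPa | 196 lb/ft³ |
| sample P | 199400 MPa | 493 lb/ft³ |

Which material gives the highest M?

Convert each candidate to consistent units, then evaluate M:
  sample Q: E = 72.80 GPa, ρ = 2773 kg/m³
  sample Z: E = 105.8 GPa, ρ = 4420 kg/m³
  sample R: E = 428.0 GPa, ρ = 3140 kg/m³
  sample P: E = 199.4 GPa, ρ = 7897 kg/m³
  sample R: M = 2.40×10⁻³
  sample Q: M = 1.51×10⁻³
  sample Z: M = 1.07×10⁻³
  sample P: M = 0.740×10⁻³
The maximum is for sample R.

sample R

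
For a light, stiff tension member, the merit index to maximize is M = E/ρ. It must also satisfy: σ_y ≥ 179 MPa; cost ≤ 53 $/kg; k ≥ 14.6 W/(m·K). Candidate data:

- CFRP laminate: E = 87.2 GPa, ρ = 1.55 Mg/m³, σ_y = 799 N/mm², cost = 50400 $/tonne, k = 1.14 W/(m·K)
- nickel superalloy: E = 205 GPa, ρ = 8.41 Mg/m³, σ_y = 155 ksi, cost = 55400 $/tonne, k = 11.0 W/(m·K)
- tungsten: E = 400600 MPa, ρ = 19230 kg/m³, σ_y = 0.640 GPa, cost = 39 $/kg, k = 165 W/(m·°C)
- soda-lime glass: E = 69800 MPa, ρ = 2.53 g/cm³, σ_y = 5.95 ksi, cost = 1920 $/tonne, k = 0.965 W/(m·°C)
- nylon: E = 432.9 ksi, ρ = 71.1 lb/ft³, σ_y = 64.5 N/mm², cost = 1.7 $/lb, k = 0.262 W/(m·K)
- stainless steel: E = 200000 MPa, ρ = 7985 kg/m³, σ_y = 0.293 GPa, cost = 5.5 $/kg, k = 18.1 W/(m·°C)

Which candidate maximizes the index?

Screen on constraints: σ_y ≥ 179 MPa; cost ≤ 53 $/kg; k ≥ 14.6 W/(m·K). Survivors: tungsten, stainless steel.
In SI units:
  tungsten: E = 400.6 GPa, ρ = 19230 kg/m³
  stainless steel: E = 200.0 GPa, ρ = 7985 kg/m³
  stainless steel: M = 25.0 MN·m/kg
  tungsten: M = 20.8 MN·m/kg
The maximum is for stainless steel.

stainless steel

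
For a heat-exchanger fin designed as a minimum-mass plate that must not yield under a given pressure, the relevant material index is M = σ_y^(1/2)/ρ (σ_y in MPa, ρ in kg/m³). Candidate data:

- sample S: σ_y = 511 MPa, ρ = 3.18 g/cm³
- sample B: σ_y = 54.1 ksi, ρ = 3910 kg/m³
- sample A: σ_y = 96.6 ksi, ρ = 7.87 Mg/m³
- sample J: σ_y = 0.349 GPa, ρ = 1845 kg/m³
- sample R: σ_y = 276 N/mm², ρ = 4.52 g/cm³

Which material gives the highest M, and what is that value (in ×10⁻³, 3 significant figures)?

Putting every candidate on a common basis:
  sample S: σ_y = 511.0 MPa, ρ = 3180 kg/m³
  sample B: σ_y = 373.0 MPa, ρ = 3910 kg/m³
  sample A: σ_y = 666.0 MPa, ρ = 7870 kg/m³
  sample J: σ_y = 349.0 MPa, ρ = 1845 kg/m³
  sample R: σ_y = 276.0 MPa, ρ = 4520 kg/m³
  sample J: M = 10.1×10⁻³
  sample S: M = 7.11×10⁻³
  sample B: M = 4.94×10⁻³
  sample R: M = 3.68×10⁻³
  sample A: M = 3.28×10⁻³
Sample J ranks first.

sample J, M = 10.1×10⁻³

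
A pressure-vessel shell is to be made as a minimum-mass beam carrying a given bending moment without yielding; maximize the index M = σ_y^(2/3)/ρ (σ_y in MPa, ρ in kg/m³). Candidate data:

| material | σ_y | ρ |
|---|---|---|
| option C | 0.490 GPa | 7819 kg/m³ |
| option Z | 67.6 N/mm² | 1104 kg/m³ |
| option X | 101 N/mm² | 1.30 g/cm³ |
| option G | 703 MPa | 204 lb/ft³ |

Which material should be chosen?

option G

Putting every candidate on a common basis:
  option C: σ_y = 490.0 MPa, ρ = 7819 kg/m³
  option Z: σ_y = 67.60 MPa, ρ = 1104 kg/m³
  option X: σ_y = 101.0 MPa, ρ = 1300 kg/m³
  option G: σ_y = 703.0 MPa, ρ = 3268 kg/m³
  option G: M = 24.2×10⁻³
  option X: M = 16.7×10⁻³
  option Z: M = 15.0×10⁻³
  option C: M = 7.95×10⁻³
Highest index: option G.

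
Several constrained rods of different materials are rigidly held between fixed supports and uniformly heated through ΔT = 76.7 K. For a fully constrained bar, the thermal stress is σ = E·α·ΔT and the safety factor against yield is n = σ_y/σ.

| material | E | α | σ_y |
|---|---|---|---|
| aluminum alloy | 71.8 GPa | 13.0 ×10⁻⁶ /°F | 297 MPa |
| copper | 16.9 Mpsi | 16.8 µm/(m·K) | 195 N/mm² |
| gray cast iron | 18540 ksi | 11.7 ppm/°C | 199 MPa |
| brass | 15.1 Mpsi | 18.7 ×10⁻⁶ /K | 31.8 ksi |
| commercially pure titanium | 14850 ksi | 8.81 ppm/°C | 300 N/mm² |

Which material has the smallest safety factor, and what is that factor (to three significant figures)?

Converting E to GPa, α to ×10⁻⁶/K, σ_y to MPa, then σ and n for each:
  aluminum alloy: E = 71.80, α = 23.4, σ_y = 297.0 → σ = 129 MPa, n = 2.30
  copper: E = 116.5, α = 16.8, σ_y = 195.0 → σ = 150 MPa, n = 1.30
  gray cast iron: E = 127.8, α = 11.7, σ_y = 199.0 → σ = 115 MPa, n = 1.73
  brass: E = 104.1, α = 18.7, σ_y = 219.3 → σ = 149 MPa, n = 1.47
  commercially pure titanium: E = 102.4, α = 8.81, σ_y = 300.0 → σ = 69.2 MPa, n = 4.34
Smallest n: copper with n = 1.30.

copper, n = 1.30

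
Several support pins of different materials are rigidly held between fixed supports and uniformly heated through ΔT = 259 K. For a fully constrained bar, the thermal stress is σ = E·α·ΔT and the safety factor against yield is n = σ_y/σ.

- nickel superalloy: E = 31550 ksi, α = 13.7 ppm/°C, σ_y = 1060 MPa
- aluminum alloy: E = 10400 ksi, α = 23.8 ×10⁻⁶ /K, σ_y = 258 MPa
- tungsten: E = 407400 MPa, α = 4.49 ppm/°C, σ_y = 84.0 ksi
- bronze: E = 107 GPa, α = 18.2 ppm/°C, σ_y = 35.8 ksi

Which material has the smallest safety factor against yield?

In consistent units (E in GPa, α in ×10⁻⁶/K, σ_y in MPa):
  nickel superalloy: E = 217.5, α = 13.7, σ_y = 1060 → σ = 772 MPa, n = 1.37
  aluminum alloy: E = 71.71, α = 23.8, σ_y = 258.0 → σ = 442 MPa, n = 0.584
  tungsten: E = 407.4, α = 4.49, σ_y = 579.2 → σ = 474 MPa, n = 1.22
  bronze: E = 107.0, α = 18.2, σ_y = 246.8 → σ = 504 MPa, n = 0.489
Bronze has the lowest safety factor, n = 0.489.

bronze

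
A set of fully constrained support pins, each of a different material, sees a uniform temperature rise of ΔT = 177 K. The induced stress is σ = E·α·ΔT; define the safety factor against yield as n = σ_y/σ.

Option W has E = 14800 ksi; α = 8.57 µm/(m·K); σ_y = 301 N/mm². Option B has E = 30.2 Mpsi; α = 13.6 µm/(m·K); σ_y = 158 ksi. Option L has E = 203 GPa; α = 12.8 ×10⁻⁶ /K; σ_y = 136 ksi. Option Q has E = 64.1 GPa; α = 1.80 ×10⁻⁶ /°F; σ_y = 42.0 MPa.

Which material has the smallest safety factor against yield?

With everything in SI (GPa, ×10⁻⁶/K, MPa):
  option W: E = 102.0, α = 8.57, σ_y = 301.0 → σ = 155 MPa, n = 1.94
  option B: E = 208.2, α = 13.6, σ_y = 1089 → σ = 501 MPa, n = 2.17
  option L: E = 203.0, α = 12.8, σ_y = 937.7 → σ = 460 MPa, n = 2.04
  option Q: E = 64.10, α = 3.24, σ_y = 42.00 → σ = 36.8 MPa, n = 1.14
Smallest n: option Q with n = 1.14.

option Q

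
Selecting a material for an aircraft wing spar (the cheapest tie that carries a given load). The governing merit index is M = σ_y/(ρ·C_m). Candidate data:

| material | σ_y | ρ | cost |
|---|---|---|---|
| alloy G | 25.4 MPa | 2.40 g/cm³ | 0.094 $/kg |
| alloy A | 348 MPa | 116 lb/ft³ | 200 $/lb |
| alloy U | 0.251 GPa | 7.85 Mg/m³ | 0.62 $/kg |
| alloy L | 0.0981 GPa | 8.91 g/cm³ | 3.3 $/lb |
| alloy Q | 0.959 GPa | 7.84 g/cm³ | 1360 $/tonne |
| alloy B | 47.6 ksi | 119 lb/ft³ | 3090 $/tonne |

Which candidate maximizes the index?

Normalizing units and computing the index:
  alloy G: σ_y = 25.40 MPa, ρ = 2400 kg/m³, cost = 0.09400 $/kg
  alloy A: σ_y = 348.0 MPa, ρ = 1858 kg/m³, cost = 440.9 $/kg
  alloy U: σ_y = 251.0 MPa, ρ = 7850 kg/m³, cost = 0.6200 $/kg
  alloy L: σ_y = 98.10 MPa, ρ = 8910 kg/m³, cost = 7.275 $/kg
  alloy Q: σ_y = 959.0 MPa, ρ = 7840 kg/m³, cost = 1.360 $/kg
  alloy B: σ_y = 328.2 MPa, ρ = 1906 kg/m³, cost = 3.090 $/kg
  alloy G: M = 113 kN·m per $
  alloy Q: M = 89.9 kN·m per $
  alloy B: M = 55.7 kN·m per $
  alloy U: M = 51.6 kN·m per $
  alloy L: M = 1.51 kN·m per $
  alloy A: M = 0.425 kN·m per $
The maximum is for alloy G.

alloy G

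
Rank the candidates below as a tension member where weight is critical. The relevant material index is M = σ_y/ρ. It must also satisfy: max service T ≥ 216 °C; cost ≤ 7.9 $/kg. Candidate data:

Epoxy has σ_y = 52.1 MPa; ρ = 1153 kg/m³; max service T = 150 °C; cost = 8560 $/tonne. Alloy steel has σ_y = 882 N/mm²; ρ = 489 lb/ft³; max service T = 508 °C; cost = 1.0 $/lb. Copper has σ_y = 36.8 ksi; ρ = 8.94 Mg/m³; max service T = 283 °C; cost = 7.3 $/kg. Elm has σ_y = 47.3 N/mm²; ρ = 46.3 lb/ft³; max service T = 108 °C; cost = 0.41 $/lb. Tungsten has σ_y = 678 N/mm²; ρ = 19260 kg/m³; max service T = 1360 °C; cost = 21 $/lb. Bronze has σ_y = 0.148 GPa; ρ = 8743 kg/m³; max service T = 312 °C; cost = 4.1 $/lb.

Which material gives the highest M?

alloy steel

Screen on constraints: max service T ≥ 216 °C; cost ≤ 7.9 $/kg. Survivors: alloy steel, copper.
Normalizing units and computing the index:
  alloy steel: σ_y = 882.0 MPa, ρ = 7833 kg/m³
  copper: σ_y = 253.7 MPa, ρ = 8940 kg/m³
  alloy steel: M = 113 kN·m/kg
  copper: M = 28.4 kN·m/kg
The maximum is for alloy steel.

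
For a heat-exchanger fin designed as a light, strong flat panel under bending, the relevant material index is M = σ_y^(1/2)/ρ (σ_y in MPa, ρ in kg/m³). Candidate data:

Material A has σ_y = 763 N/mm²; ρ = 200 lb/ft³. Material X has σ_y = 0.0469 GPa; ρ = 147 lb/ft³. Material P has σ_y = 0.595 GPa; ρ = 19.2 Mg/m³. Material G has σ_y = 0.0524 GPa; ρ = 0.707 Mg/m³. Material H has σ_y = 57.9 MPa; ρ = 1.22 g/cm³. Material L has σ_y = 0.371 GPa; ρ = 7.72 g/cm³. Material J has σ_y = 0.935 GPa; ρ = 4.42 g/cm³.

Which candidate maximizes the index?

material G

Normalizing units and computing the index:
  material A: σ_y = 763.0 MPa, ρ = 3204 kg/m³
  material X: σ_y = 46.90 MPa, ρ = 2355 kg/m³
  material P: σ_y = 595.0 MPa, ρ = 19200 kg/m³
  material G: σ_y = 52.40 MPa, ρ = 707.0 kg/m³
  material H: σ_y = 57.90 MPa, ρ = 1220 kg/m³
  material L: σ_y = 371.0 MPa, ρ = 7720 kg/m³
  material J: σ_y = 935.0 MPa, ρ = 4420 kg/m³
  material G: M = 10.2×10⁻³
  material A: M = 8.62×10⁻³
  material J: M = 6.92×10⁻³
  material H: M = 6.24×10⁻³
  material X: M = 2.91×10⁻³
  material L: M = 2.49×10⁻³
  material P: M = 1.27×10⁻³
Material G has the largest M.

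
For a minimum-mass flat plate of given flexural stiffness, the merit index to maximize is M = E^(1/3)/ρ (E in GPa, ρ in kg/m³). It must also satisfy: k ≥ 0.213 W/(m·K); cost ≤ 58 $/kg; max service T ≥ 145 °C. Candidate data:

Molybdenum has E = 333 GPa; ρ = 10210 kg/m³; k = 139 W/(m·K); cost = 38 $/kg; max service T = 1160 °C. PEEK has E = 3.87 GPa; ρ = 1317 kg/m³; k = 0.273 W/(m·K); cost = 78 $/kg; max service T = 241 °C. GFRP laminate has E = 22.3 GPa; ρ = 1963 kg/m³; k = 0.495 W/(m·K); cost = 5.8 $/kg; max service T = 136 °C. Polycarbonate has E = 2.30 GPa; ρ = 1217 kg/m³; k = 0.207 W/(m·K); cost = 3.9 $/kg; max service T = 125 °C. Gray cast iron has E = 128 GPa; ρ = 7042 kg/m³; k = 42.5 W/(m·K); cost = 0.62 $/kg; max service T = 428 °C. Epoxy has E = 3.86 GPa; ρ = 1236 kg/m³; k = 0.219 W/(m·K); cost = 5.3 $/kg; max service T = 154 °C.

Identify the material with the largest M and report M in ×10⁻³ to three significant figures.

epoxy, M = 1.27×10⁻³

Screen on constraints: k ≥ 0.213 W/(m·K); cost ≤ 58 $/kg; max service T ≥ 145 °C. Survivors: molybdenum, gray cast iron, epoxy.
Computing M directly (units already consistent):
  epoxy: M = 1.27×10⁻³
  gray cast iron: M = 0.716×10⁻³
  molybdenum: M = 0.679×10⁻³
The maximum is for epoxy.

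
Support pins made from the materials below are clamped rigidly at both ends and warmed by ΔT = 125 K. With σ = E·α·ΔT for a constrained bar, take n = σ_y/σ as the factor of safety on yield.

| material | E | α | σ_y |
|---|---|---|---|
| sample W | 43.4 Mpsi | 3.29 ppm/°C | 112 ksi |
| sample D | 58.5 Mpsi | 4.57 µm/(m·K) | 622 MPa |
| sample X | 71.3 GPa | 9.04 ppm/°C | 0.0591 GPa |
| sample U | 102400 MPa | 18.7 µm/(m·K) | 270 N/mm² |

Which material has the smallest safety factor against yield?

In consistent units (E in GPa, α in ×10⁻⁶/K, σ_y in MPa):
  sample W: E = 299.2, α = 3.29, σ_y = 772.2 → σ = 123 MPa, n = 6.28
  sample D: E = 403.3, α = 4.57, σ_y = 622.0 → σ = 230 MPa, n = 2.70
  sample X: E = 71.30, α = 9.04, σ_y = 59.10 → σ = 80.6 MPa, n = 0.734
  sample U: E = 102.4, α = 18.7, σ_y = 270.0 → σ = 239 MPa, n = 1.13
Sample X has the lowest safety factor, n = 0.734.

sample X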